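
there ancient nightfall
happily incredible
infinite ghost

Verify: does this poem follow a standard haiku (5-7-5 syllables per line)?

No

Line 1: there (1), ancient (2), nightfall (2) → 5 ✓
Line 2: happily (3), incredible (4) → 7 ✓
Line 3: infinite (3), ghost (1) → 4 (expected 5)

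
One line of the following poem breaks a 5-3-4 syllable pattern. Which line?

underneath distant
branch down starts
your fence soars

Line 1: "underneath distant": 3+2 = 5 ✓
Line 2: "branch down starts": 1+1+1 = 3 ✓
Line 3: "your fence soars": 1+1+1 = 3 (expected 4)

The third line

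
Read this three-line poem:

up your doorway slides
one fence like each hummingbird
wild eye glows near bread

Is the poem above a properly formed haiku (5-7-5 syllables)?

Line 1: up (1), your (1), doorway (2), slides (1) → 5 ✓
Line 2: one (1), fence (1), like (1), each (1), hummingbird (3) → 7 ✓
Line 3: wild (1), eye (1), glows (1), near (1), bread (1) → 5 ✓

Yes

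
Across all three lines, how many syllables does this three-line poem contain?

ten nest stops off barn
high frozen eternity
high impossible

Line 1: ten (1), nest (1), stops (1), off (1), barn (1) → 5
Line 2: high (1), frozen (2), eternity (4) → 7
Line 3: high (1), impossible (4) → 5
Total: 5 + 7 + 5 = 17

17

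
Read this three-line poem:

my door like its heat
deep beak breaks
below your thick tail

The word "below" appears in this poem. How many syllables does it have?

2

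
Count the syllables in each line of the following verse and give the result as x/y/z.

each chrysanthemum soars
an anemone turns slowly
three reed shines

6/8/3

Line 1: each(1) + chrysanthemum(4) + soars(1) = 6
Line 2: an(1) + anemone(4) + turns(1) + slowly(2) = 8
Line 3: three(1) + reed(1) + shines(1) = 3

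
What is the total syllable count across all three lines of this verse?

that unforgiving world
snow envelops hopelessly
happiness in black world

Line 1: that(1) + unforgiving(4) + world(1) = 6
Line 2: snow(1) + envelops(3) + hopelessly(3) = 7
Line 3: happiness(3) + in(1) + black(1) + world(1) = 6
Total: 6 + 7 + 6 = 19

19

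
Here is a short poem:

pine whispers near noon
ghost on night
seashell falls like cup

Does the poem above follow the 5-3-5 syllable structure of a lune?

Yes

Line 1: pine (1), whispers (2), near (1), noon (1) → 5 ✓
Line 2: ghost (1), on (1), night (1) → 3 ✓
Line 3: seashell (2), falls (1), like (1), cup (1) → 5 ✓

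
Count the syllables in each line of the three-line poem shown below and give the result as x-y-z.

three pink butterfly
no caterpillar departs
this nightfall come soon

Line 1: three(1) + pink(1) + butterfly(3) = 5
Line 2: no(1) + caterpillar(4) + departs(2) = 7
Line 3: this(1) + nightfall(2) + come(1) + soon(1) = 5

5-7-5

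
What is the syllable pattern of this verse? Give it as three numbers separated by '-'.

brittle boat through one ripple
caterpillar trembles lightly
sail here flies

Line 1: brittle(2) + boat(1) + through(1) + one(1) + ripple(2) = 7
Line 2: caterpillar(4) + trembles(2) + lightly(2) = 8
Line 3: sail(1) + here(1) + flies(1) = 3

7-8-3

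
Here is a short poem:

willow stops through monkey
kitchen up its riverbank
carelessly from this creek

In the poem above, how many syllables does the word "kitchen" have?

"kitchen" has 2 syllables.

2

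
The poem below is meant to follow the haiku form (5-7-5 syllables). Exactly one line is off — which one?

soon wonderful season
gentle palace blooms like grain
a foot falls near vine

Line 1

Line 1: "soon wonderful season": 1+3+2 = 6 (expected 5)
Line 2: "gentle palace blooms like grain": 2+2+1+1+1 = 7 ✓
Line 3: "a foot falls near vine": 1+1+1+1+1 = 5 ✓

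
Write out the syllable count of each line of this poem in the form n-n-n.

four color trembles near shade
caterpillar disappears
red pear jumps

7-7-3

Line 1: four(1) + color(2) + trembles(2) + near(1) + shade(1) = 7
Line 2: caterpillar(4) + disappears(3) = 7
Line 3: red(1) + pear(1) + jumps(1) = 3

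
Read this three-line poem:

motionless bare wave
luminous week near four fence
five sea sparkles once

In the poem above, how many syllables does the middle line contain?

7

The middle line: luminous (3), week (1), near (1), four (1), fence (1) → 7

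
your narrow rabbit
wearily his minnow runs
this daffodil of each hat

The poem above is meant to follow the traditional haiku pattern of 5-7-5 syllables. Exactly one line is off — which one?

Line 1: "your narrow rabbit": 1+2+2 = 5 ✓
Line 2: "wearily his minnow runs": 3+1+2+1 = 7 ✓
Line 3: "this daffodil of each hat": 1+3+1+1+1 = 7 (expected 5)

Line 3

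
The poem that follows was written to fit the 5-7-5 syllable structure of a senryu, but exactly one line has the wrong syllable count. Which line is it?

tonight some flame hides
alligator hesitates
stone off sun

Line 1: "tonight some flame hides": 2+1+1+1 = 5 ✓
Line 2: "alligator hesitates": 4+3 = 7 ✓
Line 3: "stone off sun": 1+1+1 = 3 (expected 5)

Line 3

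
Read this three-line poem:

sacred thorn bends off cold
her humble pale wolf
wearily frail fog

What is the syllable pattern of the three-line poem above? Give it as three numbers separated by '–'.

6–5–5

Line 1: sacred(2) + thorn(1) + bends(1) + off(1) + cold(1) = 6
Line 2: her(1) + humble(2) + pale(1) + wolf(1) = 5
Line 3: wearily(3) + frail(1) + fog(1) = 5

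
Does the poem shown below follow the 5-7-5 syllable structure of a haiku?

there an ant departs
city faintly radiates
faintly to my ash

Line 1: "there an ant departs": 1+1+1+2 = 5 ✓
Line 2: "city faintly radiates": 2+2+3 = 7 ✓
Line 3: "faintly to my ash": 2+1+1+1 = 5 ✓

Yes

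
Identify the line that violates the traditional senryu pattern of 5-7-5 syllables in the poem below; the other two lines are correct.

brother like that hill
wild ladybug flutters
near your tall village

Line 2

Line 1: brother (2), like (1), that (1), hill (1) → 5 ✓
Line 2: wild (1), ladybug (3), flutters (2) → 6 (expected 7)
Line 3: near (1), your (1), tall (1), village (2) → 5 ✓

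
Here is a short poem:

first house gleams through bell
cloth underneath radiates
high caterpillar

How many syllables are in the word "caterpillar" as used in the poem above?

"caterpillar" has 4 syllables.

4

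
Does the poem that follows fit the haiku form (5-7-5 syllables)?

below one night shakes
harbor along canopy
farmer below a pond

No

Line 1: "below one night shakes": 2+1+1+1 = 5 ✓
Line 2: "harbor along canopy": 2+2+3 = 7 ✓
Line 3: "farmer below a pond": 2+2+1+1 = 6 (expected 5)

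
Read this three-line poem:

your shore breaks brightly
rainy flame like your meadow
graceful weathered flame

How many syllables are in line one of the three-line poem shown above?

Line one: your (1), shore (1), breaks (1), brightly (2) → 5

5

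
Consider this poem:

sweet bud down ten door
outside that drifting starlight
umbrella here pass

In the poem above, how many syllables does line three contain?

5

Line three: umbrella (3), here (1), pass (1) → 5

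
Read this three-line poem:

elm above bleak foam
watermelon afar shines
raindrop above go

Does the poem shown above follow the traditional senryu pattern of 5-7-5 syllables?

Yes

Line 1: elm(1) + above(2) + bleak(1) + foam(1) = 5 ✓
Line 2: watermelon(4) + afar(2) + shines(1) = 7 ✓
Line 3: raindrop(2) + above(2) + go(1) = 5 ✓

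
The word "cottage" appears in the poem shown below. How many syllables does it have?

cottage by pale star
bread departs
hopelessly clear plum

2

"cottage" has 2 syllables.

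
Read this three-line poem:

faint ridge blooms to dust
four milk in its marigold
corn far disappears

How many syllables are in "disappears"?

3

"disappears" has 3 syllables.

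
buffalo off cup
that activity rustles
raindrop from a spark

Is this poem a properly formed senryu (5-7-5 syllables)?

Line 1: "buffalo off cup": 3+1+1 = 5 ✓
Line 2: "that activity rustles": 1+4+2 = 7 ✓
Line 3: "raindrop from a spark": 2+1+1+1 = 5 ✓

Yes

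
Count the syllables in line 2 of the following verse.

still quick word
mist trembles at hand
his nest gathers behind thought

5

Line 2: mist(1) + trembles(2) + at(1) + hand(1) = 5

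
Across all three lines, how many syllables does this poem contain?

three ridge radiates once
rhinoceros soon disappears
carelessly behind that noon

Line 1: three (1), ridge (1), radiates (3), once (1) → 6
Line 2: rhinoceros (4), soon (1), disappears (3) → 8
Line 3: carelessly (3), behind (2), that (1), noon (1) → 7
Total: 6 + 8 + 7 = 21

21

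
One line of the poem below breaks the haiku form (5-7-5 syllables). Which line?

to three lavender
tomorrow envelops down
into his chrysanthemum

Line 3

Line 1: to (1), three (1), lavender (3) → 5 ✓
Line 2: tomorrow (3), envelops (3), down (1) → 7 ✓
Line 3: into (2), his (1), chrysanthemum (4) → 7 (expected 5)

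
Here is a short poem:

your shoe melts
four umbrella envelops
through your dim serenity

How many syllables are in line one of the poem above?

Line one: your (1), shoe (1), melts (1) → 3

3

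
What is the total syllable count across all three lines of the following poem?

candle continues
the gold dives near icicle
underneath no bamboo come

Line 1: candle (2), continues (3) → 5
Line 2: the (1), gold (1), dives (1), near (1), icicle (3) → 7
Line 3: underneath (3), no (1), bamboo (2), come (1) → 7
Total: 5 + 7 + 7 = 19

19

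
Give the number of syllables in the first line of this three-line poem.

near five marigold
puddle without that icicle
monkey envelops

5

The first line: near (1), five (1), marigold (3) → 5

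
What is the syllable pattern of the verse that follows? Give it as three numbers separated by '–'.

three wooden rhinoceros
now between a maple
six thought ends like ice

Line 1: "three wooden rhinoceros": 1+2+4 = 7
Line 2: "now between a maple": 1+2+1+2 = 6
Line 3: "six thought ends like ice": 1+1+1+1+1 = 5

7–6–5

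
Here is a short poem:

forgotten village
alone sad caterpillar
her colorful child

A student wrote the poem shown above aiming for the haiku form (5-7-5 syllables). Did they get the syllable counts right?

Yes

Line 1: "forgotten village": 3+2 = 5 ✓
Line 2: "alone sad caterpillar": 2+1+4 = 7 ✓
Line 3: "her colorful child": 1+3+1 = 5 ✓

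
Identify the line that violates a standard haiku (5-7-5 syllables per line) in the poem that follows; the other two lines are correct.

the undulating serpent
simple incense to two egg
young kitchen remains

Line 1: the(1) + undulating(4) + serpent(2) = 7 (expected 5)
Line 2: simple(2) + incense(2) + to(1) + two(1) + egg(1) = 7 ✓
Line 3: young(1) + kitchen(2) + remains(2) = 5 ✓

The first line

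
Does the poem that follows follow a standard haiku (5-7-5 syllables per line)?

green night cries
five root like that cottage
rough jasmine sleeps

Line 1: green(1) + night(1) + cries(1) = 3 (expected 5)
Line 2: five(1) + root(1) + like(1) + that(1) + cottage(2) = 6 (expected 7)
Line 3: rough(1) + jasmine(2) + sleeps(1) = 4 (expected 5)

No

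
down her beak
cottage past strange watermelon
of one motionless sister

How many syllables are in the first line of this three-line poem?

The first line: "down her beak": 1+1+1 = 3

3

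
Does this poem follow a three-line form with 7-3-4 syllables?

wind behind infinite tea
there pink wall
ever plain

No

Line 1: wind(1) + behind(2) + infinite(3) + tea(1) = 7 ✓
Line 2: there(1) + pink(1) + wall(1) = 3 ✓
Line 3: ever(2) + plain(1) = 3 (expected 4)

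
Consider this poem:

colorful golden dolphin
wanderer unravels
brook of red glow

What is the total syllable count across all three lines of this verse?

17

Line 1: colorful(3) + golden(2) + dolphin(2) = 7
Line 2: wanderer(3) + unravels(3) = 6
Line 3: brook(1) + of(1) + red(1) + glow(1) = 4
Total: 7 + 6 + 4 = 17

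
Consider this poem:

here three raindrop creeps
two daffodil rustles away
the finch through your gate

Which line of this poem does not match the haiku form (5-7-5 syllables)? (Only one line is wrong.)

The second line

Line 1: here (1), three (1), raindrop (2), creeps (1) → 5 ✓
Line 2: two (1), daffodil (3), rustles (2), away (2) → 8 (expected 7)
Line 3: the (1), finch (1), through (1), your (1), gate (1) → 5 ✓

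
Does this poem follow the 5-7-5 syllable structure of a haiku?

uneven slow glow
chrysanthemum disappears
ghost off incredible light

No

Line 1: "uneven slow glow": 3+1+1 = 5 ✓
Line 2: "chrysanthemum disappears": 4+3 = 7 ✓
Line 3: "ghost off incredible light": 1+1+4+1 = 7 (expected 5)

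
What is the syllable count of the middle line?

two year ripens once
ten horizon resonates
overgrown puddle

The middle line: ten (1), horizon (3), resonates (3) → 7

7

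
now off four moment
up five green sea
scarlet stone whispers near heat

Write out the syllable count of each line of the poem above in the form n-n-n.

5-4-7

Line 1: now (1), off (1), four (1), moment (2) → 5
Line 2: up (1), five (1), green (1), sea (1) → 4
Line 3: scarlet (2), stone (1), whispers (2), near (1), heat (1) → 7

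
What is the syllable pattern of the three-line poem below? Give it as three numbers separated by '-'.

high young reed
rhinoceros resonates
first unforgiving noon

3-7-6

Line 1: "high young reed": 1+1+1 = 3
Line 2: "rhinoceros resonates": 4+3 = 7
Line 3: "first unforgiving noon": 1+4+1 = 6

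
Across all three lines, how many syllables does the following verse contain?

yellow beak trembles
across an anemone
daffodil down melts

17

Line 1: "yellow beak trembles": 2+1+2 = 5
Line 2: "across an anemone": 2+1+4 = 7
Line 3: "daffodil down melts": 3+1+1 = 5
Total: 5 + 7 + 5 = 17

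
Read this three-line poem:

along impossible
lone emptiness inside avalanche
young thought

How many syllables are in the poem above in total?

17

Line 1: along (2), impossible (4) → 6
Line 2: lone (1), emptiness (3), inside (2), avalanche (3) → 9
Line 3: young (1), thought (1) → 2
Total: 6 + 9 + 2 = 17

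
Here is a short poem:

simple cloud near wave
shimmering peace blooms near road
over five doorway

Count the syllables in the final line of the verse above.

5

The final line: over (2), five (1), doorway (2) → 5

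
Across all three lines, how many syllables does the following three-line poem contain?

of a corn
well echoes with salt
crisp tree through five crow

13

Line 1: of (1), a (1), corn (1) → 3
Line 2: well (1), echoes (2), with (1), salt (1) → 5
Line 3: crisp (1), tree (1), through (1), five (1), crow (1) → 5
Total: 3 + 5 + 5 = 13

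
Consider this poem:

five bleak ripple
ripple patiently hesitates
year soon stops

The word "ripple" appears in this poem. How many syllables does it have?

2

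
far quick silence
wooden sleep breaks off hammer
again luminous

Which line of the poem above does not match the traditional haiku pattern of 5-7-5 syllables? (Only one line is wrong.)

Line 1: far (1), quick (1), silence (2) → 4 (expected 5)
Line 2: wooden (2), sleep (1), breaks (1), off (1), hammer (2) → 7 ✓
Line 3: again (2), luminous (3) → 5 ✓

The first line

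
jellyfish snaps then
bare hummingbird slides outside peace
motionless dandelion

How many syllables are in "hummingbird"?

"hummingbird" has 3 syllables.

3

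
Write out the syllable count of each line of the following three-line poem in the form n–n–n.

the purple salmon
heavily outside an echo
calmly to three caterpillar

5–8–8

Line 1: the(1) + purple(2) + salmon(2) = 5
Line 2: heavily(3) + outside(2) + an(1) + echo(2) = 8
Line 3: calmly(2) + to(1) + three(1) + caterpillar(4) = 8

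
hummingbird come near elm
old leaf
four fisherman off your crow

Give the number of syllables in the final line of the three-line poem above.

7

The final line: four (1), fisherman (3), off (1), your (1), crow (1) → 7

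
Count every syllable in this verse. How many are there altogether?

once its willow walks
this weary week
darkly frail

Line 1: once(1) + its(1) + willow(2) + walks(1) = 5
Line 2: this(1) + weary(2) + week(1) = 4
Line 3: darkly(2) + frail(1) = 3
Total: 5 + 4 + 3 = 12

12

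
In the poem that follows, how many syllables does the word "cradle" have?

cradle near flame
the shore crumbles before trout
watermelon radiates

"cradle" has 2 syllables.

2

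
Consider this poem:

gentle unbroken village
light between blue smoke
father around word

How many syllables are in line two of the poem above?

Line two: light(1) + between(2) + blue(1) + smoke(1) = 5

5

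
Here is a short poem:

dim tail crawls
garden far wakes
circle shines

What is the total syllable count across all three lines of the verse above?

Line 1: dim(1) + tail(1) + crawls(1) = 3
Line 2: garden(2) + far(1) + wakes(1) = 4
Line 3: circle(2) + shines(1) = 3
Total: 3 + 4 + 3 = 10

10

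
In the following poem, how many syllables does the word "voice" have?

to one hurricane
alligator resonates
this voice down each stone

1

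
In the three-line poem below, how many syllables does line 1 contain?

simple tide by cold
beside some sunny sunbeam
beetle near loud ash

Line 1: simple (2), tide (1), by (1), cold (1) → 5

5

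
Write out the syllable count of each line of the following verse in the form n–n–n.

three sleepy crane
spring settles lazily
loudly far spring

Line 1: three(1) + sleepy(2) + crane(1) = 4
Line 2: spring(1) + settles(2) + lazily(3) = 6
Line 3: loudly(2) + far(1) + spring(1) = 4

4–6–4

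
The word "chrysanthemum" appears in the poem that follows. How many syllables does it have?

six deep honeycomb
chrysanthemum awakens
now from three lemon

4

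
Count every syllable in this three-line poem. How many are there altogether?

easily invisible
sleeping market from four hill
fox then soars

Line 1: "easily invisible": 3+4 = 7
Line 2: "sleeping market from four hill": 2+2+1+1+1 = 7
Line 3: "fox then soars": 1+1+1 = 3
Total: 7 + 7 + 3 = 17

17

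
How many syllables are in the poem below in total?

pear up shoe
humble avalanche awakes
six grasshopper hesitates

Line 1: pear(1) + up(1) + shoe(1) = 3
Line 2: humble(2) + avalanche(3) + awakes(2) = 7
Line 3: six(1) + grasshopper(3) + hesitates(3) = 7
Total: 3 + 7 + 7 = 17

17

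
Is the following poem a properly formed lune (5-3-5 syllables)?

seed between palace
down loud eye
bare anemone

Line 1: seed(1) + between(2) + palace(2) = 5 ✓
Line 2: down(1) + loud(1) + eye(1) = 3 ✓
Line 3: bare(1) + anemone(4) = 5 ✓

Yes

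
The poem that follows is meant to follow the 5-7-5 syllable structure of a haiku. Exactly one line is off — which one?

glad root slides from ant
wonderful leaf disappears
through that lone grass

The third line

Line 1: glad (1), root (1), slides (1), from (1), ant (1) → 5 ✓
Line 2: wonderful (3), leaf (1), disappears (3) → 7 ✓
Line 3: through (1), that (1), lone (1), grass (1) → 4 (expected 5)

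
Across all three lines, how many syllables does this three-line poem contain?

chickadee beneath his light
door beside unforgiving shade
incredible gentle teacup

Line 1: chickadee(3) + beneath(2) + his(1) + light(1) = 7
Line 2: door(1) + beside(2) + unforgiving(4) + shade(1) = 8
Line 3: incredible(4) + gentle(2) + teacup(2) = 8
Total: 7 + 8 + 8 = 23

23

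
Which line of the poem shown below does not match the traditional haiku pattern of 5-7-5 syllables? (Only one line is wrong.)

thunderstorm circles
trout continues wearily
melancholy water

Line 1: thunderstorm (3), circles (2) → 5 ✓
Line 2: trout (1), continues (3), wearily (3) → 7 ✓
Line 3: melancholy (4), water (2) → 6 (expected 5)

Line 3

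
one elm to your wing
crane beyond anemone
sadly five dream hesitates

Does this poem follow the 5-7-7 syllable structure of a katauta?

Line 1: "one elm to your wing": 1+1+1+1+1 = 5 ✓
Line 2: "crane beyond anemone": 1+2+4 = 7 ✓
Line 3: "sadly five dream hesitates": 2+1+1+3 = 7 ✓

Yes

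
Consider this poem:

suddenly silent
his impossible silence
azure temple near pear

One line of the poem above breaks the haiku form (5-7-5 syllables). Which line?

Line 1: suddenly(3) + silent(2) = 5 ✓
Line 2: his(1) + impossible(4) + silence(2) = 7 ✓
Line 3: azure(2) + temple(2) + near(1) + pear(1) = 6 (expected 5)

The third line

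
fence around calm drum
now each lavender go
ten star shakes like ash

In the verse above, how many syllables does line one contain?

Line one: fence (1), around (2), calm (1), drum (1) → 5

5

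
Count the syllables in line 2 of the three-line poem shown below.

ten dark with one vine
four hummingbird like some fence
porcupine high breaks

Line 2: four (1), hummingbird (3), like (1), some (1), fence (1) → 7

7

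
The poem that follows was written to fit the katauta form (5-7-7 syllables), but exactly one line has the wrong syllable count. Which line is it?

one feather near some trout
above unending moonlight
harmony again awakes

Line 1: one(1) + feather(2) + near(1) + some(1) + trout(1) = 6 (expected 5)
Line 2: above(2) + unending(3) + moonlight(2) = 7 ✓
Line 3: harmony(3) + again(2) + awakes(2) = 7 ✓

The first line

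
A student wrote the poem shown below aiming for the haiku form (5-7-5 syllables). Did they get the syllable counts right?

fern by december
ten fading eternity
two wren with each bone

Line 1: fern(1) + by(1) + december(3) = 5 ✓
Line 2: ten(1) + fading(2) + eternity(4) = 7 ✓
Line 3: two(1) + wren(1) + with(1) + each(1) + bone(1) = 5 ✓

Yes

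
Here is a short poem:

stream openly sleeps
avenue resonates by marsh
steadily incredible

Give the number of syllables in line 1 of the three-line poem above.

Line 1: stream(1) + openly(3) + sleeps(1) = 5

5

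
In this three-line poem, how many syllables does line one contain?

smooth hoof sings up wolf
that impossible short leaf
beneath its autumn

Line one: smooth(1) + hoof(1) + sings(1) + up(1) + wolf(1) = 5

5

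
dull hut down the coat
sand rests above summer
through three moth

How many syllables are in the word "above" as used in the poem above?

2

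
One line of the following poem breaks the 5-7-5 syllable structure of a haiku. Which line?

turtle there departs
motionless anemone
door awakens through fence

Line 1: turtle(2) + there(1) + departs(2) = 5 ✓
Line 2: motionless(3) + anemone(4) = 7 ✓
Line 3: door(1) + awakens(3) + through(1) + fence(1) = 6 (expected 5)

Line 3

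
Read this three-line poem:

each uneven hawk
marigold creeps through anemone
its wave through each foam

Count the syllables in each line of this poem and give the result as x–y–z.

Line 1: each (1), uneven (3), hawk (1) → 5
Line 2: marigold (3), creeps (1), through (1), anemone (4) → 9
Line 3: its (1), wave (1), through (1), each (1), foam (1) → 5

5–9–5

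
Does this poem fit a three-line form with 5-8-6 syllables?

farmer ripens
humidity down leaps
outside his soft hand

Line 1: "farmer ripens": 2+2 = 4 (expected 5)
Line 2: "humidity down leaps": 4+1+1 = 6 (expected 8)
Line 3: "outside his soft hand": 2+1+1+1 = 5 (expected 6)

No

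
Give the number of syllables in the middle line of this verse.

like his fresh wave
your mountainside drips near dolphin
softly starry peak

The middle line: your(1) + mountainside(3) + drips(1) + near(1) + dolphin(2) = 8

8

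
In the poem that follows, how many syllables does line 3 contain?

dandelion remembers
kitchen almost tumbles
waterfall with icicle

7

Line 3: waterfall (3), with (1), icicle (3) → 7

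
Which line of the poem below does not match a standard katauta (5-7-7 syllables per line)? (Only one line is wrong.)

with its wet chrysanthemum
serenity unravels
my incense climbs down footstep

Line 1

Line 1: with (1), its (1), wet (1), chrysanthemum (4) → 7 (expected 5)
Line 2: serenity (4), unravels (3) → 7 ✓
Line 3: my (1), incense (2), climbs (1), down (1), footstep (2) → 7 ✓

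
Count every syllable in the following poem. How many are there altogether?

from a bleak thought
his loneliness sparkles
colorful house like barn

Line 1: from(1) + a(1) + bleak(1) + thought(1) = 4
Line 2: his(1) + loneliness(3) + sparkles(2) = 6
Line 3: colorful(3) + house(1) + like(1) + barn(1) = 6
Total: 4 + 6 + 6 = 16

16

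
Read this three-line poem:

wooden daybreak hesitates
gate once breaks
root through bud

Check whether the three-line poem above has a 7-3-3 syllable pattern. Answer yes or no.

Yes

Line 1: wooden (2), daybreak (2), hesitates (3) → 7 ✓
Line 2: gate (1), once (1), breaks (1) → 3 ✓
Line 3: root (1), through (1), bud (1) → 3 ✓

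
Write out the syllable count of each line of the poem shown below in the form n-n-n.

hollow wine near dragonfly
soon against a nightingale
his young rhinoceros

7-7-6

Line 1: "hollow wine near dragonfly": 2+1+1+3 = 7
Line 2: "soon against a nightingale": 1+2+1+3 = 7
Line 3: "his young rhinoceros": 1+1+4 = 6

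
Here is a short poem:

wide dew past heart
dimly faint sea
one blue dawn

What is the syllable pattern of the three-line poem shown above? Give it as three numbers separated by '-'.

Line 1: "wide dew past heart": 1+1+1+1 = 4
Line 2: "dimly faint sea": 2+1+1 = 4
Line 3: "one blue dawn": 1+1+1 = 3

4-4-3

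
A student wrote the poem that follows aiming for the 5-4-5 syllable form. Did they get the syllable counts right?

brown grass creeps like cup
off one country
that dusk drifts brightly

Line 1: brown (1), grass (1), creeps (1), like (1), cup (1) → 5 ✓
Line 2: off (1), one (1), country (2) → 4 ✓
Line 3: that (1), dusk (1), drifts (1), brightly (2) → 5 ✓

Yes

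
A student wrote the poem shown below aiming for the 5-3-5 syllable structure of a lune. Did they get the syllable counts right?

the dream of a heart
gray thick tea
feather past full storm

Yes

Line 1: the(1) + dream(1) + of(1) + a(1) + heart(1) = 5 ✓
Line 2: gray(1) + thick(1) + tea(1) = 3 ✓
Line 3: feather(2) + past(1) + full(1) + storm(1) = 5 ✓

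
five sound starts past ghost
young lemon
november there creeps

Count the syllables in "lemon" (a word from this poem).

2

"lemon" has 2 syllables.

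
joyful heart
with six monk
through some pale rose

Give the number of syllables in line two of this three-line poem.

3

Line two: with(1) + six(1) + monk(1) = 3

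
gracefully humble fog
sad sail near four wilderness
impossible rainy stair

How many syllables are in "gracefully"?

3

"gracefully" has 3 syllables.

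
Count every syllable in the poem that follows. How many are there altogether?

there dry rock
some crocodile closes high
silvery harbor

Line 1: there(1) + dry(1) + rock(1) = 3
Line 2: some(1) + crocodile(3) + closes(2) + high(1) = 7
Line 3: silvery(3) + harbor(2) = 5
Total: 3 + 7 + 5 = 15

15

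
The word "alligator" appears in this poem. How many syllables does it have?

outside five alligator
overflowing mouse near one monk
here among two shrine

"alligator" has 4 syllables.

4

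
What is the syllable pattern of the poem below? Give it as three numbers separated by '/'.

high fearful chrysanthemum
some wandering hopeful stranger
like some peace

Line 1: "high fearful chrysanthemum": 1+2+4 = 7
Line 2: "some wandering hopeful stranger": 1+3+2+2 = 8
Line 3: "like some peace": 1+1+1 = 3

7/8/3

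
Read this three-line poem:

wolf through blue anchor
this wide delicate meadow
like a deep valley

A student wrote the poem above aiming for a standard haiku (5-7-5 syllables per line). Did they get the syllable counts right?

Line 1: wolf(1) + through(1) + blue(1) + anchor(2) = 5 ✓
Line 2: this(1) + wide(1) + delicate(3) + meadow(2) = 7 ✓
Line 3: like(1) + a(1) + deep(1) + valley(2) = 5 ✓

Yes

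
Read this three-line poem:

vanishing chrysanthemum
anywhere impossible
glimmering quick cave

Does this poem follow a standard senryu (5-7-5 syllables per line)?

Line 1: "vanishing chrysanthemum": 3+4 = 7 (expected 5)
Line 2: "anywhere impossible": 3+4 = 7 ✓
Line 3: "glimmering quick cave": 3+1+1 = 5 ✓

No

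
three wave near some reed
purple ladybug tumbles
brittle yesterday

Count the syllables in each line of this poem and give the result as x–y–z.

Line 1: three (1), wave (1), near (1), some (1), reed (1) → 5
Line 2: purple (2), ladybug (3), tumbles (2) → 7
Line 3: brittle (2), yesterday (3) → 5

5–7–5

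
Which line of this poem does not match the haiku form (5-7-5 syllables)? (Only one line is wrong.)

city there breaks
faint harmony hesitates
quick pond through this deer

The first line

Line 1: "city there breaks": 2+1+1 = 4 (expected 5)
Line 2: "faint harmony hesitates": 1+3+3 = 7 ✓
Line 3: "quick pond through this deer": 1+1+1+1+1 = 5 ✓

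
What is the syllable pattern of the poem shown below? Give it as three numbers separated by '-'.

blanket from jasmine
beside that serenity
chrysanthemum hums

Line 1: "blanket from jasmine": 2+1+2 = 5
Line 2: "beside that serenity": 2+1+4 = 7
Line 3: "chrysanthemum hums": 4+1 = 5

5-7-5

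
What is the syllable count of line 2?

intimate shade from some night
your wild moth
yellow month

Line 2: your(1) + wild(1) + moth(1) = 3

3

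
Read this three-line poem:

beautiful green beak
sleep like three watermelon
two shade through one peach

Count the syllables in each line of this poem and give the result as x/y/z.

Line 1: beautiful (3), green (1), beak (1) → 5
Line 2: sleep (1), like (1), three (1), watermelon (4) → 7
Line 3: two (1), shade (1), through (1), one (1), peach (1) → 5

5/7/5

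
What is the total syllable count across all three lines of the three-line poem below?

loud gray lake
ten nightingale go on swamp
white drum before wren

Line 1: "loud gray lake": 1+1+1 = 3
Line 2: "ten nightingale go on swamp": 1+3+1+1+1 = 7
Line 3: "white drum before wren": 1+1+2+1 = 5
Total: 3 + 7 + 5 = 15

15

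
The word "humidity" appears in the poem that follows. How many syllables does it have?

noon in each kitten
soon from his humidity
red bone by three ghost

4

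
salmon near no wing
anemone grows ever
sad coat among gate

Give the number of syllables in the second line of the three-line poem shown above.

The second line: anemone(4) + grows(1) + ever(2) = 7

7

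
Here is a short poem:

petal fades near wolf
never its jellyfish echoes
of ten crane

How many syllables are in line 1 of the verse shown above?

5

Line 1: petal (2), fades (1), near (1), wolf (1) → 5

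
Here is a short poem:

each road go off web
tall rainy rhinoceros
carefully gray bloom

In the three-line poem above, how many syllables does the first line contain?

5

The first line: each(1) + road(1) + go(1) + off(1) + web(1) = 5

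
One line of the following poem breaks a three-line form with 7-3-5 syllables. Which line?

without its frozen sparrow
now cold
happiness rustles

Line 1: without (2), its (1), frozen (2), sparrow (2) → 7 ✓
Line 2: now (1), cold (1) → 2 (expected 3)
Line 3: happiness (3), rustles (2) → 5 ✓

The second line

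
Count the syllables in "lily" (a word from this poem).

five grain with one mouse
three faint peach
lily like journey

"lily" has 2 syllables.

2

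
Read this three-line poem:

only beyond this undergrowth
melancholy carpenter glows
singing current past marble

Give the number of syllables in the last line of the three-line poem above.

7

The last line: singing(2) + current(2) + past(1) + marble(2) = 7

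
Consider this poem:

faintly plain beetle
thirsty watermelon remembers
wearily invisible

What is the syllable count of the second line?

The second line: thirsty(2) + watermelon(4) + remembers(3) = 9

9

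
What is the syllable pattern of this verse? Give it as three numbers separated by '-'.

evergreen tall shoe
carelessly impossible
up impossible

5-7-5

Line 1: "evergreen tall shoe": 3+1+1 = 5
Line 2: "carelessly impossible": 3+4 = 7
Line 3: "up impossible": 1+4 = 5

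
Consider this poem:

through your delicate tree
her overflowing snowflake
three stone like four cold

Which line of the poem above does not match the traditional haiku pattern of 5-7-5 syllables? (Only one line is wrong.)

Line 1: through (1), your (1), delicate (3), tree (1) → 6 (expected 5)
Line 2: her (1), overflowing (4), snowflake (2) → 7 ✓
Line 3: three (1), stone (1), like (1), four (1), cold (1) → 5 ✓

Line 1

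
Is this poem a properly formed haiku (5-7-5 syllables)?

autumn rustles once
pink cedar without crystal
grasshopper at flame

Yes

Line 1: "autumn rustles once": 2+2+1 = 5 ✓
Line 2: "pink cedar without crystal": 1+2+2+2 = 7 ✓
Line 3: "grasshopper at flame": 3+1+1 = 5 ✓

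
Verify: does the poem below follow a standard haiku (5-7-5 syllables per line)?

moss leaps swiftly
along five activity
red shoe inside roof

Line 1: "moss leaps swiftly": 1+1+2 = 4 (expected 5)
Line 2: "along five activity": 2+1+4 = 7 ✓
Line 3: "red shoe inside roof": 1+1+2+1 = 5 ✓

No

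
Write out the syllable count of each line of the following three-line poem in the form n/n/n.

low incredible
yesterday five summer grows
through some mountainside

5/7/5

Line 1: "low incredible": 1+4 = 5
Line 2: "yesterday five summer grows": 3+1+2+1 = 7
Line 3: "through some mountainside": 1+1+3 = 5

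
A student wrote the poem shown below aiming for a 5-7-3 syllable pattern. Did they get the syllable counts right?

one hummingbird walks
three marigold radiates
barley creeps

Yes

Line 1: "one hummingbird walks": 1+3+1 = 5 ✓
Line 2: "three marigold radiates": 1+3+3 = 7 ✓
Line 3: "barley creeps": 2+1 = 3 ✓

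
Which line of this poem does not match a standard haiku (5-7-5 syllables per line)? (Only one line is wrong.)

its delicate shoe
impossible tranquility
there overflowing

Line 2

Line 1: its (1), delicate (3), shoe (1) → 5 ✓
Line 2: impossible (4), tranquility (4) → 8 (expected 7)
Line 3: there (1), overflowing (4) → 5 ✓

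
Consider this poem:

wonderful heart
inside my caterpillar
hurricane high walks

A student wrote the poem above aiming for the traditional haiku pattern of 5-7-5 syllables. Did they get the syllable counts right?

Line 1: wonderful(3) + heart(1) = 4 (expected 5)
Line 2: inside(2) + my(1) + caterpillar(4) = 7 ✓
Line 3: hurricane(3) + high(1) + walks(1) = 5 ✓

No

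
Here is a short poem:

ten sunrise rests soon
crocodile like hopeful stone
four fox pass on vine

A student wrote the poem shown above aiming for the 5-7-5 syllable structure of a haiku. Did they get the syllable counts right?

Yes

Line 1: "ten sunrise rests soon": 1+2+1+1 = 5 ✓
Line 2: "crocodile like hopeful stone": 3+1+2+1 = 7 ✓
Line 3: "four fox pass on vine": 1+1+1+1+1 = 5 ✓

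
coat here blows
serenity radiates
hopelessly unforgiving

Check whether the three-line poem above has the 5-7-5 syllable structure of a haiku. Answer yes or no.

Line 1: "coat here blows": 1+1+1 = 3 (expected 5)
Line 2: "serenity radiates": 4+3 = 7 ✓
Line 3: "hopelessly unforgiving": 3+4 = 7 (expected 5)

No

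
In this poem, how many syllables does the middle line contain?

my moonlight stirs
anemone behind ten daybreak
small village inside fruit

The middle line: anemone (4), behind (2), ten (1), daybreak (2) → 9

9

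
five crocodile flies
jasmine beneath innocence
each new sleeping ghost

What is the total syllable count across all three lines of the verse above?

17

Line 1: "five crocodile flies": 1+3+1 = 5
Line 2: "jasmine beneath innocence": 2+2+3 = 7
Line 3: "each new sleeping ghost": 1+1+2+1 = 5
Total: 5 + 7 + 5 = 17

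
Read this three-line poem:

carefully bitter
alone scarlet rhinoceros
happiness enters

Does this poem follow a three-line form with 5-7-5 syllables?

Line 1: carefully (3), bitter (2) → 5 ✓
Line 2: alone (2), scarlet (2), rhinoceros (4) → 8 (expected 7)
Line 3: happiness (3), enters (2) → 5 ✓

No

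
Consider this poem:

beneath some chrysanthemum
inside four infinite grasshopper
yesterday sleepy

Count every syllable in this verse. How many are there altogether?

Line 1: beneath(2) + some(1) + chrysanthemum(4) = 7
Line 2: inside(2) + four(1) + infinite(3) + grasshopper(3) = 9
Line 3: yesterday(3) + sleepy(2) = 5
Total: 7 + 9 + 5 = 21

21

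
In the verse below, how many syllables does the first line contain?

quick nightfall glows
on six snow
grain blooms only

4

The first line: quick (1), nightfall (2), glows (1) → 4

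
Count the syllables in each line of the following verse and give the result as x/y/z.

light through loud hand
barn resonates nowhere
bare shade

Line 1: "light through loud hand": 1+1+1+1 = 4
Line 2: "barn resonates nowhere": 1+3+2 = 6
Line 3: "bare shade": 1+1 = 2

4/6/2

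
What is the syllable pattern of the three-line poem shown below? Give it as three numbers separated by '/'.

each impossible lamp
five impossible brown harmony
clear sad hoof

6/9/3

Line 1: "each impossible lamp": 1+4+1 = 6
Line 2: "five impossible brown harmony": 1+4+1+3 = 9
Line 3: "clear sad hoof": 1+1+1 = 3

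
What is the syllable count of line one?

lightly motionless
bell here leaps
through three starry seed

5

Line one: "lightly motionless": 2+3 = 5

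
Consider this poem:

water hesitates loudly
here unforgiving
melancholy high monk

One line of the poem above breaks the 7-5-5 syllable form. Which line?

Line 3

Line 1: water (2), hesitates (3), loudly (2) → 7 ✓
Line 2: here (1), unforgiving (4) → 5 ✓
Line 3: melancholy (4), high (1), monk (1) → 6 (expected 5)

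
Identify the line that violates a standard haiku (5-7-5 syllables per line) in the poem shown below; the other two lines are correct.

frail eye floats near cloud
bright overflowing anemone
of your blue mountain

The second line

Line 1: frail(1) + eye(1) + floats(1) + near(1) + cloud(1) = 5 ✓
Line 2: bright(1) + overflowing(4) + anemone(4) = 9 (expected 7)
Line 3: of(1) + your(1) + blue(1) + mountain(2) = 5 ✓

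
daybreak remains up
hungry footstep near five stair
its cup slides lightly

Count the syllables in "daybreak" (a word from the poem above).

2

"daybreak" has 2 syllables.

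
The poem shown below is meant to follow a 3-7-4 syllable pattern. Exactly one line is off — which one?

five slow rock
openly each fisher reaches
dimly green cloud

Line 1: "five slow rock": 1+1+1 = 3 ✓
Line 2: "openly each fisher reaches": 3+1+2+2 = 8 (expected 7)
Line 3: "dimly green cloud": 2+1+1 = 4 ✓

Line 2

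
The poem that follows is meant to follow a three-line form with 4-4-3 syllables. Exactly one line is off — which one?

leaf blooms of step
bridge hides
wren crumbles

Line 2

Line 1: leaf (1), blooms (1), of (1), step (1) → 4 ✓
Line 2: bridge (1), hides (1) → 2 (expected 4)
Line 3: wren (1), crumbles (2) → 3 ✓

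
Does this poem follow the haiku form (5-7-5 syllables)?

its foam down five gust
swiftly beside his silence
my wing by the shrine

Line 1: "its foam down five gust": 1+1+1+1+1 = 5 ✓
Line 2: "swiftly beside his silence": 2+2+1+2 = 7 ✓
Line 3: "my wing by the shrine": 1+1+1+1+1 = 5 ✓

Yes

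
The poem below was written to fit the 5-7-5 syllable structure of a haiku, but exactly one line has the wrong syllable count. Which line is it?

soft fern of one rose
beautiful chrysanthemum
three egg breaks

Line 3

Line 1: soft (1), fern (1), of (1), one (1), rose (1) → 5 ✓
Line 2: beautiful (3), chrysanthemum (4) → 7 ✓
Line 3: three (1), egg (1), breaks (1) → 3 (expected 5)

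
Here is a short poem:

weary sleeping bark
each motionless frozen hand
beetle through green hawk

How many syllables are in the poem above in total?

17

Line 1: weary(2) + sleeping(2) + bark(1) = 5
Line 2: each(1) + motionless(3) + frozen(2) + hand(1) = 7
Line 3: beetle(2) + through(1) + green(1) + hawk(1) = 5
Total: 5 + 7 + 5 = 17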